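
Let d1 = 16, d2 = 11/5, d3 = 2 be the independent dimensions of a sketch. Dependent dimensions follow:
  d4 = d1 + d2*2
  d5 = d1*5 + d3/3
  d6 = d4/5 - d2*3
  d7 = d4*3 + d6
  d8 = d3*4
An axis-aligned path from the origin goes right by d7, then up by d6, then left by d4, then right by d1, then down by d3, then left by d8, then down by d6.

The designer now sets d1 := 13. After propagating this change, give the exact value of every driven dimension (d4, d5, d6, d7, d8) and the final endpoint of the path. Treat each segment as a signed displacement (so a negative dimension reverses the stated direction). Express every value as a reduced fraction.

Apply edit: d1 := 13
  d4 = d1 + d2*2 = 87/5
  d5 = d1*5 + d3/3 = 197/3
  d6 = d4/5 - d2*3 = -78/25
  d7 = d4*3 + d6 = 1227/25
  d8 = d3*4 = 8
Walk from origin (0, 0):
  seg 1: right by d7 = 1227/25 → (1227/25, 0)
  seg 2: up by d6 = -78/25 → (1227/25, -78/25)
  seg 3: left by d4 = 87/5 → (792/25, -78/25)
  seg 4: right by d1 = 13 → (1117/25, -78/25)
  seg 5: down by d3 = 2 → (1117/25, -128/25)
  seg 6: left by d8 = 8 → (917/25, -128/25)
  seg 7: down by d6 = -78/25 → (917/25, -2)

d4 = 87/5
d5 = 197/3
d6 = -78/25
d7 = 1227/25
d8 = 8
endpoint = (917/25, -2)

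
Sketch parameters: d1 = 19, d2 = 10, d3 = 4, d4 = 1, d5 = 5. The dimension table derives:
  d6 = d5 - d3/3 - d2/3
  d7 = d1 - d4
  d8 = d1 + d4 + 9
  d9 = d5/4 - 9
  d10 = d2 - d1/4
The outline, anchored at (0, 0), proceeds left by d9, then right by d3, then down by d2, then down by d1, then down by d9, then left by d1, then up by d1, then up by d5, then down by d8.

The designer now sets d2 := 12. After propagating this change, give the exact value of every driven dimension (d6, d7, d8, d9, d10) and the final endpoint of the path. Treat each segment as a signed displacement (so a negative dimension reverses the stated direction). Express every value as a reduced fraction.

Apply edit: d2 := 12
  d6 = d5 - d3/3 - d2/3 = -1/3
  d7 = d1 - d4 = 18
  d8 = d1 + d4 + 9 = 29
  d9 = d5/4 - 9 = -31/4
  d10 = d2 - d1/4 = 29/4
Walk from origin (0, 0):
  seg 1: left by d9 = -31/4 → (31/4, 0)
  seg 2: right by d3 = 4 → (47/4, 0)
  seg 3: down by d2 = 12 → (47/4, -12)
  seg 4: down by d1 = 19 → (47/4, -31)
  seg 5: down by d9 = -31/4 → (47/4, -93/4)
  seg 6: left by d1 = 19 → (-29/4, -93/4)
  seg 7: up by d1 = 19 → (-29/4, -17/4)
  seg 8: up by d5 = 5 → (-29/4, 3/4)
  seg 9: down by d8 = 29 → (-29/4, -113/4)

d6 = -1/3
d7 = 18
d8 = 29
d9 = -31/4
d10 = 29/4
endpoint = (-29/4, -113/4)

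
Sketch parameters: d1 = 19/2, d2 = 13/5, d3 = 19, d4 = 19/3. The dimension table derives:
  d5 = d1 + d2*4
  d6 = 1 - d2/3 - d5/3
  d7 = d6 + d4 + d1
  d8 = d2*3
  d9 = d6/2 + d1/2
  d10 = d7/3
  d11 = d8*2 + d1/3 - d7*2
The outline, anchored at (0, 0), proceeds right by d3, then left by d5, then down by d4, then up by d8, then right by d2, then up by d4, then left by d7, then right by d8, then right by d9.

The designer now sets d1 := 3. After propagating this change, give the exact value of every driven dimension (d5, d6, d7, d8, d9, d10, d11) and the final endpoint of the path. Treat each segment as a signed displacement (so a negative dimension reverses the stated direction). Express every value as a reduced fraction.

d5 = 67/5
d6 = -13/3
d7 = 5
d8 = 39/5
d9 = -2/3
d10 = 5/3
d11 = 33/5
endpoint = (31/3, 39/5)

Apply edit: d1 := 3
  d5 = d1 + d2*4 = 67/5
  d6 = 1 - d2/3 - d5/3 = -13/3
  d7 = d6 + d4 + d1 = 5
  d8 = d2*3 = 39/5
  d9 = d6/2 + d1/2 = -2/3
  d10 = d7/3 = 5/3
  d11 = d8*2 + d1/3 - d7*2 = 33/5
Walk from origin (0, 0):
  seg 1: right by d3 = 19 → (19, 0)
  seg 2: left by d5 = 67/5 → (28/5, 0)
  seg 3: down by d4 = 19/3 → (28/5, -19/3)
  seg 4: up by d8 = 39/5 → (28/5, 22/15)
  seg 5: right by d2 = 13/5 → (41/5, 22/15)
  seg 6: up by d4 = 19/3 → (41/5, 39/5)
  seg 7: left by d7 = 5 → (16/5, 39/5)
  seg 8: right by d8 = 39/5 → (11, 39/5)
  seg 9: right by d9 = -2/3 → (31/3, 39/5)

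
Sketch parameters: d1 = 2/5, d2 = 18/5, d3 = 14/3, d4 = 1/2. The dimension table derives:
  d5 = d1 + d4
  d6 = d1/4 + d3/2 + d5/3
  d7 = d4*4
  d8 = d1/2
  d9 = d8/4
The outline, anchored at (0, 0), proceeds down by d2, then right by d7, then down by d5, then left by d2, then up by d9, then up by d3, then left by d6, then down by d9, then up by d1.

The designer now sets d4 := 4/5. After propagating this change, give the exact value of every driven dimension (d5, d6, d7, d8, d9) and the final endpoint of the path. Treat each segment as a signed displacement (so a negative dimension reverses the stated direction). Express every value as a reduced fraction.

Apply edit: d4 := 4/5
  d5 = d1 + d4 = 6/5
  d6 = d1/4 + d3/2 + d5/3 = 17/6
  d7 = d4*4 = 16/5
  d8 = d1/2 = 1/5
  d9 = d8/4 = 1/20
Walk from origin (0, 0):
  seg 1: down by d2 = 18/5 → (0, -18/5)
  seg 2: right by d7 = 16/5 → (16/5, -18/5)
  seg 3: down by d5 = 6/5 → (16/5, -24/5)
  seg 4: left by d2 = 18/5 → (-2/5, -24/5)
  seg 5: up by d9 = 1/20 → (-2/5, -19/4)
  seg 6: up by d3 = 14/3 → (-2/5, -1/12)
  seg 7: left by d6 = 17/6 → (-97/30, -1/12)
  seg 8: down by d9 = 1/20 → (-97/30, -2/15)
  seg 9: up by d1 = 2/5 → (-97/30, 4/15)

d5 = 6/5
d6 = 17/6
d7 = 16/5
d8 = 1/5
d9 = 1/20
endpoint = (-97/30, 4/15)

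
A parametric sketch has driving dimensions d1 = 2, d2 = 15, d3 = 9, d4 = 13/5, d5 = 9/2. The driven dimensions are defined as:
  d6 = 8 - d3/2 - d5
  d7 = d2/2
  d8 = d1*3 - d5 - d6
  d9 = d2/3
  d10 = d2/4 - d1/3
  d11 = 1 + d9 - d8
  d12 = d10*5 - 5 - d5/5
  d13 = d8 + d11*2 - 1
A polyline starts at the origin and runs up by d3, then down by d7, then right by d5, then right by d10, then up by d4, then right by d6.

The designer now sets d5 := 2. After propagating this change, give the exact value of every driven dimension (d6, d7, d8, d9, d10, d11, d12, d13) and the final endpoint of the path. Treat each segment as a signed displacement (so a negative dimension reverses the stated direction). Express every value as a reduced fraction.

Apply edit: d5 := 2
  d6 = 8 - d3/2 - d5 = 3/2
  d7 = d2/2 = 15/2
  d8 = d1*3 - d5 - d6 = 5/2
  d9 = d2/3 = 5
  d10 = d2/4 - d1/3 = 37/12
  d11 = 1 + d9 - d8 = 7/2
  d12 = d10*5 - 5 - d5/5 = 601/60
  d13 = d8 + d11*2 - 1 = 17/2
Walk from origin (0, 0):
  seg 1: up by d3 = 9 → (0, 9)
  seg 2: down by d7 = 15/2 → (0, 3/2)
  seg 3: right by d5 = 2 → (2, 3/2)
  seg 4: right by d10 = 37/12 → (61/12, 3/2)
  seg 5: up by d4 = 13/5 → (61/12, 41/10)
  seg 6: right by d6 = 3/2 → (79/12, 41/10)

d6 = 3/2
d7 = 15/2
d8 = 5/2
d9 = 5
d10 = 37/12
d11 = 7/2
d12 = 601/60
d13 = 17/2
endpoint = (79/12, 41/10)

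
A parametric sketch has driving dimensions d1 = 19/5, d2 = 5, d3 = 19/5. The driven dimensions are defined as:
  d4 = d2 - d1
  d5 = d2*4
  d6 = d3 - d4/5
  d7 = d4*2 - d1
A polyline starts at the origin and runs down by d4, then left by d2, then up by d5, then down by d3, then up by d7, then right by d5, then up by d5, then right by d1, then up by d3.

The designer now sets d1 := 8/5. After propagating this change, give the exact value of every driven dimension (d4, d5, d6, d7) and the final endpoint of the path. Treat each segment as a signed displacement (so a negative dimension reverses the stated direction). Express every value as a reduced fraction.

Apply edit: d1 := 8/5
  d4 = d2 - d1 = 17/5
  d5 = d2*4 = 20
  d6 = d3 - d4/5 = 78/25
  d7 = d4*2 - d1 = 26/5
Walk from origin (0, 0):
  seg 1: down by d4 = 17/5 → (0, -17/5)
  seg 2: left by d2 = 5 → (-5, -17/5)
  seg 3: up by d5 = 20 → (-5, 83/5)
  seg 4: down by d3 = 19/5 → (-5, 64/5)
  seg 5: up by d7 = 26/5 → (-5, 18)
  seg 6: right by d5 = 20 → (15, 18)
  seg 7: up by d5 = 20 → (15, 38)
  seg 8: right by d1 = 8/5 → (83/5, 38)
  seg 9: up by d3 = 19/5 → (83/5, 209/5)

d4 = 17/5
d5 = 20
d6 = 78/25
d7 = 26/5
endpoint = (83/5, 209/5)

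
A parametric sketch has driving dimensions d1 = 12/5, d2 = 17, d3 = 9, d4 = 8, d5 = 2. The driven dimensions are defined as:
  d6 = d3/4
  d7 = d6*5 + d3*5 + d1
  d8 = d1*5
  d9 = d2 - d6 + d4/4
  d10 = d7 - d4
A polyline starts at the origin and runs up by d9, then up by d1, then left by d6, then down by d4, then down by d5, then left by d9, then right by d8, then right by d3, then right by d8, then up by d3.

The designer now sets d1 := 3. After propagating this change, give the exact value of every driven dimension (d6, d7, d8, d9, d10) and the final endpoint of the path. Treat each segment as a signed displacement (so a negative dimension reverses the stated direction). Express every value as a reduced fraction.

Apply edit: d1 := 3
  d6 = d3/4 = 9/4
  d7 = d6*5 + d3*5 + d1 = 237/4
  d8 = d1*5 = 15
  d9 = d2 - d6 + d4/4 = 67/4
  d10 = d7 - d4 = 205/4
Walk from origin (0, 0):
  seg 1: up by d9 = 67/4 → (0, 67/4)
  seg 2: up by d1 = 3 → (0, 79/4)
  seg 3: left by d6 = 9/4 → (-9/4, 79/4)
  seg 4: down by d4 = 8 → (-9/4, 47/4)
  seg 5: down by d5 = 2 → (-9/4, 39/4)
  seg 6: left by d9 = 67/4 → (-19, 39/4)
  seg 7: right by d8 = 15 → (-4, 39/4)
  seg 8: right by d3 = 9 → (5, 39/4)
  seg 9: right by d8 = 15 → (20, 39/4)
  seg 10: up by d3 = 9 → (20, 75/4)

d6 = 9/4
d7 = 237/4
d8 = 15
d9 = 67/4
d10 = 205/4
endpoint = (20, 75/4)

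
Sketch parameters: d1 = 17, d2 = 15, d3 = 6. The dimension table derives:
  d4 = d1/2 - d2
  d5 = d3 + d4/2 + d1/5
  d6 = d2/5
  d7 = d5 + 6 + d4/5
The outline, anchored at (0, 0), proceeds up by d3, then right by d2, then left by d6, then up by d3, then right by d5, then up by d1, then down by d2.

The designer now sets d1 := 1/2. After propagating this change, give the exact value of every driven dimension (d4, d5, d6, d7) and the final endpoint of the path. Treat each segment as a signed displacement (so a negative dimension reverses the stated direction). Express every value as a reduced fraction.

d4 = -59/4
d5 = -51/40
d6 = 3
d7 = 71/40
endpoint = (429/40, -5/2)

Apply edit: d1 := 1/2
  d4 = d1/2 - d2 = -59/4
  d5 = d3 + d4/2 + d1/5 = -51/40
  d6 = d2/5 = 3
  d7 = d5 + 6 + d4/5 = 71/40
Walk from origin (0, 0):
  seg 1: up by d3 = 6 → (0, 6)
  seg 2: right by d2 = 15 → (15, 6)
  seg 3: left by d6 = 3 → (12, 6)
  seg 4: up by d3 = 6 → (12, 12)
  seg 5: right by d5 = -51/40 → (429/40, 12)
  seg 6: up by d1 = 1/2 → (429/40, 25/2)
  seg 7: down by d2 = 15 → (429/40, -5/2)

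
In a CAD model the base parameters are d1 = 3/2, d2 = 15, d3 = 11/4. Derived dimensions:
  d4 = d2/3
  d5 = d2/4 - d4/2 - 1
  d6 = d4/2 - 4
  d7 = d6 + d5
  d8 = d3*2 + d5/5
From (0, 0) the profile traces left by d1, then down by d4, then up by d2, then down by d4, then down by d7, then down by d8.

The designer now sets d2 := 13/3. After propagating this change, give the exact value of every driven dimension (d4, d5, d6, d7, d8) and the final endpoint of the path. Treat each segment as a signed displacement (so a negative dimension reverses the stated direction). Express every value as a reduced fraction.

d4 = 13/9
d5 = -23/36
d6 = -59/18
d7 = -47/12
d8 = 967/180
endpoint = (-3/2, -1/90)

Apply edit: d2 := 13/3
  d4 = d2/3 = 13/9
  d5 = d2/4 - d4/2 - 1 = -23/36
  d6 = d4/2 - 4 = -59/18
  d7 = d6 + d5 = -47/12
  d8 = d3*2 + d5/5 = 967/180
Walk from origin (0, 0):
  seg 1: left by d1 = 3/2 → (-3/2, 0)
  seg 2: down by d4 = 13/9 → (-3/2, -13/9)
  seg 3: up by d2 = 13/3 → (-3/2, 26/9)
  seg 4: down by d4 = 13/9 → (-3/2, 13/9)
  seg 5: down by d7 = -47/12 → (-3/2, 193/36)
  seg 6: down by d8 = 967/180 → (-3/2, -1/90)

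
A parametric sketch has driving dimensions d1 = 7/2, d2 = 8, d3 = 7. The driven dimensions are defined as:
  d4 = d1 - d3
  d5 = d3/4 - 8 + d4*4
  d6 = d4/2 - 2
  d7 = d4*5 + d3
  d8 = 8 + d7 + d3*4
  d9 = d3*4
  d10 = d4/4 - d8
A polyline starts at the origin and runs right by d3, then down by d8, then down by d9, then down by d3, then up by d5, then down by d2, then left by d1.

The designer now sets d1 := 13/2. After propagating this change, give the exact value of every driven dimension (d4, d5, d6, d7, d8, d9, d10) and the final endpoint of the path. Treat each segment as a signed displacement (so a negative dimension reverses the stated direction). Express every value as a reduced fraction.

d4 = -1/2
d5 = -33/4
d6 = -9/4
d7 = 9/2
d8 = 81/2
d9 = 28
d10 = -325/8
endpoint = (1/2, -367/4)

Apply edit: d1 := 13/2
  d4 = d1 - d3 = -1/2
  d5 = d3/4 - 8 + d4*4 = -33/4
  d6 = d4/2 - 2 = -9/4
  d7 = d4*5 + d3 = 9/2
  d8 = 8 + d7 + d3*4 = 81/2
  d9 = d3*4 = 28
  d10 = d4/4 - d8 = -325/8
Walk from origin (0, 0):
  seg 1: right by d3 = 7 → (7, 0)
  seg 2: down by d8 = 81/2 → (7, -81/2)
  seg 3: down by d9 = 28 → (7, -137/2)
  seg 4: down by d3 = 7 → (7, -151/2)
  seg 5: up by d5 = -33/4 → (7, -335/4)
  seg 6: down by d2 = 8 → (7, -367/4)
  seg 7: left by d1 = 13/2 → (1/2, -367/4)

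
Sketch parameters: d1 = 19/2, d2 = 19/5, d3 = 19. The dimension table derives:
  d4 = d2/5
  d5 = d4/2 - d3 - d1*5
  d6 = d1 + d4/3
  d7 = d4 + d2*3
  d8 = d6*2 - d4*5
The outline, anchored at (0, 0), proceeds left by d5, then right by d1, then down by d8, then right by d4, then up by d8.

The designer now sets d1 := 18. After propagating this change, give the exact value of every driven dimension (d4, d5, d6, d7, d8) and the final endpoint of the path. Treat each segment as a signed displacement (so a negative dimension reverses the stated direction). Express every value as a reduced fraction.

d4 = 19/25
d5 = -5431/50
d6 = 1369/75
d7 = 304/25
d8 = 2453/75
endpoint = (6369/50, 0)

Apply edit: d1 := 18
  d4 = d2/5 = 19/25
  d5 = d4/2 - d3 - d1*5 = -5431/50
  d6 = d1 + d4/3 = 1369/75
  d7 = d4 + d2*3 = 304/25
  d8 = d6*2 - d4*5 = 2453/75
Walk from origin (0, 0):
  seg 1: left by d5 = -5431/50 → (5431/50, 0)
  seg 2: right by d1 = 18 → (6331/50, 0)
  seg 3: down by d8 = 2453/75 → (6331/50, -2453/75)
  seg 4: right by d4 = 19/25 → (6369/50, -2453/75)
  seg 5: up by d8 = 2453/75 → (6369/50, 0)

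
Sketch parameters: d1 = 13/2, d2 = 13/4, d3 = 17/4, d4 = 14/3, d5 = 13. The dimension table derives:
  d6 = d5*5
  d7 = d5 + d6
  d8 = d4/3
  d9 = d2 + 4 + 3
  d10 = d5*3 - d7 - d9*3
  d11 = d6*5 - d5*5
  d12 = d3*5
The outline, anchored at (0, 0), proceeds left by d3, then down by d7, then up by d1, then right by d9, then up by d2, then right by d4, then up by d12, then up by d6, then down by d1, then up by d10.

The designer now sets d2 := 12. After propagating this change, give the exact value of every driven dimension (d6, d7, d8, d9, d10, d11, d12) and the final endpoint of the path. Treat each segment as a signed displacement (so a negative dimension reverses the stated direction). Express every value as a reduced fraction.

d6 = 65
d7 = 78
d8 = 14/9
d9 = 19
d10 = -96
d11 = 260
d12 = 85/4
endpoint = (233/12, -303/4)

Apply edit: d2 := 12
  d6 = d5*5 = 65
  d7 = d5 + d6 = 78
  d8 = d4/3 = 14/9
  d9 = d2 + 4 + 3 = 19
  d10 = d5*3 - d7 - d9*3 = -96
  d11 = d6*5 - d5*5 = 260
  d12 = d3*5 = 85/4
Walk from origin (0, 0):
  seg 1: left by d3 = 17/4 → (-17/4, 0)
  seg 2: down by d7 = 78 → (-17/4, -78)
  seg 3: up by d1 = 13/2 → (-17/4, -143/2)
  seg 4: right by d9 = 19 → (59/4, -143/2)
  seg 5: up by d2 = 12 → (59/4, -119/2)
  seg 6: right by d4 = 14/3 → (233/12, -119/2)
  seg 7: up by d12 = 85/4 → (233/12, -153/4)
  seg 8: up by d6 = 65 → (233/12, 107/4)
  seg 9: down by d1 = 13/2 → (233/12, 81/4)
  seg 10: up by d10 = -96 → (233/12, -303/4)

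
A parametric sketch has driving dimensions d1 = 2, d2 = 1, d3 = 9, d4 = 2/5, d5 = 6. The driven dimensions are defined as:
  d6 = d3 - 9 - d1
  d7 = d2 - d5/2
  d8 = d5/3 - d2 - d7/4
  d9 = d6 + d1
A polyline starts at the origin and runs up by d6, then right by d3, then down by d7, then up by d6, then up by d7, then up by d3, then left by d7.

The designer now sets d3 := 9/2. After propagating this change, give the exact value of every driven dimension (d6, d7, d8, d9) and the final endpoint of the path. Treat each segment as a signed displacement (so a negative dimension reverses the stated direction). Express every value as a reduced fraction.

Apply edit: d3 := 9/2
  d6 = d3 - 9 - d1 = -13/2
  d7 = d2 - d5/2 = -2
  d8 = d5/3 - d2 - d7/4 = 3/2
  d9 = d6 + d1 = -9/2
Walk from origin (0, 0):
  seg 1: up by d6 = -13/2 → (0, -13/2)
  seg 2: right by d3 = 9/2 → (9/2, -13/2)
  seg 3: down by d7 = -2 → (9/2, -9/2)
  seg 4: up by d6 = -13/2 → (9/2, -11)
  seg 5: up by d7 = -2 → (9/2, -13)
  seg 6: up by d3 = 9/2 → (9/2, -17/2)
  seg 7: left by d7 = -2 → (13/2, -17/2)

d6 = -13/2
d7 = -2
d8 = 3/2
d9 = -9/2
endpoint = (13/2, -17/2)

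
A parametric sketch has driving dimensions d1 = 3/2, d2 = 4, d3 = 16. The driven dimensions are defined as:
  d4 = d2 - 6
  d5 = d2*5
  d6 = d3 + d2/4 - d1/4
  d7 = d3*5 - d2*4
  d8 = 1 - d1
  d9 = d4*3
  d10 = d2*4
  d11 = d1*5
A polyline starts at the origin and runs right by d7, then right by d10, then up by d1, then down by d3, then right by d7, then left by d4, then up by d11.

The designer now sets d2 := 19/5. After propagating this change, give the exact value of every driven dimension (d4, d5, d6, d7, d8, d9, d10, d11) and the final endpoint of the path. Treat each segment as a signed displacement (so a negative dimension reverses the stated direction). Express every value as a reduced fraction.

d4 = -11/5
d5 = 19
d6 = 663/40
d7 = 324/5
d8 = -1/2
d9 = -33/5
d10 = 76/5
d11 = 15/2
endpoint = (147, -7)

Apply edit: d2 := 19/5
  d4 = d2 - 6 = -11/5
  d5 = d2*5 = 19
  d6 = d3 + d2/4 - d1/4 = 663/40
  d7 = d3*5 - d2*4 = 324/5
  d8 = 1 - d1 = -1/2
  d9 = d4*3 = -33/5
  d10 = d2*4 = 76/5
  d11 = d1*5 = 15/2
Walk from origin (0, 0):
  seg 1: right by d7 = 324/5 → (324/5, 0)
  seg 2: right by d10 = 76/5 → (80, 0)
  seg 3: up by d1 = 3/2 → (80, 3/2)
  seg 4: down by d3 = 16 → (80, -29/2)
  seg 5: right by d7 = 324/5 → (724/5, -29/2)
  seg 6: left by d4 = -11/5 → (147, -29/2)
  seg 7: up by d11 = 15/2 → (147, -7)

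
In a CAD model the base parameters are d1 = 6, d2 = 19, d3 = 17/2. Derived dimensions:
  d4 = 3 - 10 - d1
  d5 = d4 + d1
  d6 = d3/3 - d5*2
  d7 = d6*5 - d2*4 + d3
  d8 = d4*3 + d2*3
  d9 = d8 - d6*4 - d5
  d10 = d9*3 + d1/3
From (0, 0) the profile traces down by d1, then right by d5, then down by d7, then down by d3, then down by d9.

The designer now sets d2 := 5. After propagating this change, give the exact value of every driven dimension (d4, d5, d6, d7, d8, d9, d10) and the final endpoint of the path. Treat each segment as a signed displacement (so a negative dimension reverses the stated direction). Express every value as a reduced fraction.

Apply edit: d2 := 5
  d4 = 3 - 10 - d1 = -13
  d5 = d4 + d1 = -7
  d6 = d3/3 - d5*2 = 101/6
  d7 = d6*5 - d2*4 + d3 = 218/3
  d8 = d4*3 + d2*3 = -24
  d9 = d8 - d6*4 - d5 = -253/3
  d10 = d9*3 + d1/3 = -251
Walk from origin (0, 0):
  seg 1: down by d1 = 6 → (0, -6)
  seg 2: right by d5 = -7 → (-7, -6)
  seg 3: down by d7 = 218/3 → (-7, -236/3)
  seg 4: down by d3 = 17/2 → (-7, -523/6)
  seg 5: down by d9 = -253/3 → (-7, -17/6)

d4 = -13
d5 = -7
d6 = 101/6
d7 = 218/3
d8 = -24
d9 = -253/3
d10 = -251
endpoint = (-7, -17/6)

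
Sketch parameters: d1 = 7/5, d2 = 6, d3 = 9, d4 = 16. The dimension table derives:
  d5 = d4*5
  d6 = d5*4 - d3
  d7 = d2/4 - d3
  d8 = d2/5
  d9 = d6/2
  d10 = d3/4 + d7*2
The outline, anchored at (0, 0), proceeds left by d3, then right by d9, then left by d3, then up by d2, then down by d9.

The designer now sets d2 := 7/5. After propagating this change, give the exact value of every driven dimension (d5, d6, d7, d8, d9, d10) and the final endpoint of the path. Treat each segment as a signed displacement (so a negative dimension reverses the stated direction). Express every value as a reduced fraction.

d5 = 80
d6 = 311
d7 = -173/20
d8 = 7/25
d9 = 311/2
d10 = -301/20
endpoint = (275/2, -1541/10)

Apply edit: d2 := 7/5
  d5 = d4*5 = 80
  d6 = d5*4 - d3 = 311
  d7 = d2/4 - d3 = -173/20
  d8 = d2/5 = 7/25
  d9 = d6/2 = 311/2
  d10 = d3/4 + d7*2 = -301/20
Walk from origin (0, 0):
  seg 1: left by d3 = 9 → (-9, 0)
  seg 2: right by d9 = 311/2 → (293/2, 0)
  seg 3: left by d3 = 9 → (275/2, 0)
  seg 4: up by d2 = 7/5 → (275/2, 7/5)
  seg 5: down by d9 = 311/2 → (275/2, -1541/10)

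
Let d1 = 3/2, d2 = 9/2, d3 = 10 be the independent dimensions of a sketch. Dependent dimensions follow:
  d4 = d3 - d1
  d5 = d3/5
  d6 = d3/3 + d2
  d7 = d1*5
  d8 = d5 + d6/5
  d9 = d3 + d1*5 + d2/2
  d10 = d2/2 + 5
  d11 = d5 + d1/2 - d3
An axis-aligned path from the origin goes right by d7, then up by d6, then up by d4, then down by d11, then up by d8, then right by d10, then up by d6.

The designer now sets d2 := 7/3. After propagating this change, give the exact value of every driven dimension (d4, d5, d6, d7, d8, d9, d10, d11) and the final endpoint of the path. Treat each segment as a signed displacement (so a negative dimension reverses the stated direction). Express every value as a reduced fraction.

Apply edit: d2 := 7/3
  d4 = d3 - d1 = 17/2
  d5 = d3/5 = 2
  d6 = d3/3 + d2 = 17/3
  d7 = d1*5 = 15/2
  d8 = d5 + d6/5 = 47/15
  d9 = d3 + d1*5 + d2/2 = 56/3
  d10 = d2/2 + 5 = 37/6
  d11 = d5 + d1/2 - d3 = -29/4
Walk from origin (0, 0):
  seg 1: right by d7 = 15/2 → (15/2, 0)
  seg 2: up by d6 = 17/3 → (15/2, 17/3)
  seg 3: up by d4 = 17/2 → (15/2, 85/6)
  seg 4: down by d11 = -29/4 → (15/2, 257/12)
  seg 5: up by d8 = 47/15 → (15/2, 491/20)
  seg 6: right by d10 = 37/6 → (41/3, 491/20)
  seg 7: up by d6 = 17/3 → (41/3, 1813/60)

d4 = 17/2
d5 = 2
d6 = 17/3
d7 = 15/2
d8 = 47/15
d9 = 56/3
d10 = 37/6
d11 = -29/4
endpoint = (41/3, 1813/60)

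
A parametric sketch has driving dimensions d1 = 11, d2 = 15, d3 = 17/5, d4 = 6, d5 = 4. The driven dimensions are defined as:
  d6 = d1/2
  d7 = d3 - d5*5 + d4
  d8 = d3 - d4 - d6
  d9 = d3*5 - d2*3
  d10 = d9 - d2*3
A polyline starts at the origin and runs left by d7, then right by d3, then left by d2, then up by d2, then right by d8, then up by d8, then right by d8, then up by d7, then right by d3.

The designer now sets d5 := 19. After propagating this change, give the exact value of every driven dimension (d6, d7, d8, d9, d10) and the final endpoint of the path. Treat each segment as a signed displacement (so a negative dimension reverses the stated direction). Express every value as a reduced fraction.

d6 = 11/2
d7 = -428/5
d8 = -81/10
d9 = -28
d10 = -73
endpoint = (306/5, -787/10)

Apply edit: d5 := 19
  d6 = d1/2 = 11/2
  d7 = d3 - d5*5 + d4 = -428/5
  d8 = d3 - d4 - d6 = -81/10
  d9 = d3*5 - d2*3 = -28
  d10 = d9 - d2*3 = -73
Walk from origin (0, 0):
  seg 1: left by d7 = -428/5 → (428/5, 0)
  seg 2: right by d3 = 17/5 → (89, 0)
  seg 3: left by d2 = 15 → (74, 0)
  seg 4: up by d2 = 15 → (74, 15)
  seg 5: right by d8 = -81/10 → (659/10, 15)
  seg 6: up by d8 = -81/10 → (659/10, 69/10)
  seg 7: right by d8 = -81/10 → (289/5, 69/10)
  seg 8: up by d7 = -428/5 → (289/5, -787/10)
  seg 9: right by d3 = 17/5 → (306/5, -787/10)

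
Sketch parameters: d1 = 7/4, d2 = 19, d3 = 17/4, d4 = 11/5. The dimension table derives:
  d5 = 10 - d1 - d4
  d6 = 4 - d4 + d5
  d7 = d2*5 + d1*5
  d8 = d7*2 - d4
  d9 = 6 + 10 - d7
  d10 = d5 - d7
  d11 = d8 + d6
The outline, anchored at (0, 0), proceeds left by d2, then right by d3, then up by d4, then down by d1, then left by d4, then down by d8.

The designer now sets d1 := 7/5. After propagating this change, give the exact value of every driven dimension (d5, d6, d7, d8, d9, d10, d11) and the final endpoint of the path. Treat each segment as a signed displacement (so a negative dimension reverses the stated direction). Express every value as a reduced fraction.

d5 = 32/5
d6 = 41/5
d7 = 102
d8 = 1009/5
d9 = -86
d10 = -478/5
d11 = 210
endpoint = (-339/20, -201)

Apply edit: d1 := 7/5
  d5 = 10 - d1 - d4 = 32/5
  d6 = 4 - d4 + d5 = 41/5
  d7 = d2*5 + d1*5 = 102
  d8 = d7*2 - d4 = 1009/5
  d9 = 6 + 10 - d7 = -86
  d10 = d5 - d7 = -478/5
  d11 = d8 + d6 = 210
Walk from origin (0, 0):
  seg 1: left by d2 = 19 → (-19, 0)
  seg 2: right by d3 = 17/4 → (-59/4, 0)
  seg 3: up by d4 = 11/5 → (-59/4, 11/5)
  seg 4: down by d1 = 7/5 → (-59/4, 4/5)
  seg 5: left by d4 = 11/5 → (-339/20, 4/5)
  seg 6: down by d8 = 1009/5 → (-339/20, -201)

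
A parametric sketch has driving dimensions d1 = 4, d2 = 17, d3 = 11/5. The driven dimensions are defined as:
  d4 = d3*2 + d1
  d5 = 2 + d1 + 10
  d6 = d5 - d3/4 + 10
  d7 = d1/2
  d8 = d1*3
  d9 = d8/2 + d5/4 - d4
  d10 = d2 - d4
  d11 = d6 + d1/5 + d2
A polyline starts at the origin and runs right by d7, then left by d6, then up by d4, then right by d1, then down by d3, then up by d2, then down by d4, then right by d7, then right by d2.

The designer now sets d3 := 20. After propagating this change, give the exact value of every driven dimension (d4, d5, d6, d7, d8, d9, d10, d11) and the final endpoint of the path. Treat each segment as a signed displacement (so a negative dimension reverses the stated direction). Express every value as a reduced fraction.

d4 = 44
d5 = 16
d6 = 21
d7 = 2
d8 = 12
d9 = -34
d10 = -27
d11 = 194/5
endpoint = (4, -3)

Apply edit: d3 := 20
  d4 = d3*2 + d1 = 44
  d5 = 2 + d1 + 10 = 16
  d6 = d5 - d3/4 + 10 = 21
  d7 = d1/2 = 2
  d8 = d1*3 = 12
  d9 = d8/2 + d5/4 - d4 = -34
  d10 = d2 - d4 = -27
  d11 = d6 + d1/5 + d2 = 194/5
Walk from origin (0, 0):
  seg 1: right by d7 = 2 → (2, 0)
  seg 2: left by d6 = 21 → (-19, 0)
  seg 3: up by d4 = 44 → (-19, 44)
  seg 4: right by d1 = 4 → (-15, 44)
  seg 5: down by d3 = 20 → (-15, 24)
  seg 6: up by d2 = 17 → (-15, 41)
  seg 7: down by d4 = 44 → (-15, -3)
  seg 8: right by d7 = 2 → (-13, -3)
  seg 9: right by d2 = 17 → (4, -3)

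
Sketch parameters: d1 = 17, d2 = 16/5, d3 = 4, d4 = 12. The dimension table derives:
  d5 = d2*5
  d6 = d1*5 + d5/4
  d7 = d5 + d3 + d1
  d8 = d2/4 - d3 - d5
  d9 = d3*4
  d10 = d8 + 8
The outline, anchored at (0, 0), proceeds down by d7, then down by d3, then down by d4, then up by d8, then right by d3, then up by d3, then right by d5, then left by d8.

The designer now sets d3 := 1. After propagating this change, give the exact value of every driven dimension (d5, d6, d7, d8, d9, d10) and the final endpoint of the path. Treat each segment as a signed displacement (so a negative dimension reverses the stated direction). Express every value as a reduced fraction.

d5 = 16
d6 = 89
d7 = 34
d8 = -81/5
d9 = 4
d10 = -41/5
endpoint = (166/5, -311/5)

Apply edit: d3 := 1
  d5 = d2*5 = 16
  d6 = d1*5 + d5/4 = 89
  d7 = d5 + d3 + d1 = 34
  d8 = d2/4 - d3 - d5 = -81/5
  d9 = d3*4 = 4
  d10 = d8 + 8 = -41/5
Walk from origin (0, 0):
  seg 1: down by d7 = 34 → (0, -34)
  seg 2: down by d3 = 1 → (0, -35)
  seg 3: down by d4 = 12 → (0, -47)
  seg 4: up by d8 = -81/5 → (0, -316/5)
  seg 5: right by d3 = 1 → (1, -316/5)
  seg 6: up by d3 = 1 → (1, -311/5)
  seg 7: right by d5 = 16 → (17, -311/5)
  seg 8: left by d8 = -81/5 → (166/5, -311/5)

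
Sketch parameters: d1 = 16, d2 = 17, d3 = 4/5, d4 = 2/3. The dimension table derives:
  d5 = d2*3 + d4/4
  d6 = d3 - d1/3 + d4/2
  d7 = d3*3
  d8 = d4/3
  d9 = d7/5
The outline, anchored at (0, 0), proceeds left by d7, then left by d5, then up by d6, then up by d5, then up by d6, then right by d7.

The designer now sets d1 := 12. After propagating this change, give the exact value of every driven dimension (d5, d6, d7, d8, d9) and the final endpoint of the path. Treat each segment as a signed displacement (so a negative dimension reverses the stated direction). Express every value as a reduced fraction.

Apply edit: d1 := 12
  d5 = d2*3 + d4/4 = 307/6
  d6 = d3 - d1/3 + d4/2 = -43/15
  d7 = d3*3 = 12/5
  d8 = d4/3 = 2/9
  d9 = d7/5 = 12/25
Walk from origin (0, 0):
  seg 1: left by d7 = 12/5 → (-12/5, 0)
  seg 2: left by d5 = 307/6 → (-1607/30, 0)
  seg 3: up by d6 = -43/15 → (-1607/30, -43/15)
  seg 4: up by d5 = 307/6 → (-1607/30, 483/10)
  seg 5: up by d6 = -43/15 → (-1607/30, 1363/30)
  seg 6: right by d7 = 12/5 → (-307/6, 1363/30)

d5 = 307/6
d6 = -43/15
d7 = 12/5
d8 = 2/9
d9 = 12/25
endpoint = (-307/6, 1363/30)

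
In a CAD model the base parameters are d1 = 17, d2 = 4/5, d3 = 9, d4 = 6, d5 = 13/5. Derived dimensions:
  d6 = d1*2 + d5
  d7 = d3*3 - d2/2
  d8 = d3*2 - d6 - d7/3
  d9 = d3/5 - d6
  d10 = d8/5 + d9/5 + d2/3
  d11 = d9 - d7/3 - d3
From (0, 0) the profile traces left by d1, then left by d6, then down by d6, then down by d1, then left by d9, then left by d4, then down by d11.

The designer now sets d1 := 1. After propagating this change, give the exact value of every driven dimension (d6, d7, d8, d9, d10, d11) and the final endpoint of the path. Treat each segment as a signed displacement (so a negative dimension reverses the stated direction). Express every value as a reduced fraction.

Apply edit: d1 := 1
  d6 = d1*2 + d5 = 23/5
  d7 = d3*3 - d2/2 = 133/5
  d8 = d3*2 - d6 - d7/3 = 68/15
  d9 = d3/5 - d6 = -14/5
  d10 = d8/5 + d9/5 + d2/3 = 46/75
  d11 = d9 - d7/3 - d3 = -62/3
Walk from origin (0, 0):
  seg 1: left by d1 = 1 → (-1, 0)
  seg 2: left by d6 = 23/5 → (-28/5, 0)
  seg 3: down by d6 = 23/5 → (-28/5, -23/5)
  seg 4: down by d1 = 1 → (-28/5, -28/5)
  seg 5: left by d9 = -14/5 → (-14/5, -28/5)
  seg 6: left by d4 = 6 → (-44/5, -28/5)
  seg 7: down by d11 = -62/3 → (-44/5, 226/15)

d6 = 23/5
d7 = 133/5
d8 = 68/15
d9 = -14/5
d10 = 46/75
d11 = -62/3
endpoint = (-44/5, 226/15)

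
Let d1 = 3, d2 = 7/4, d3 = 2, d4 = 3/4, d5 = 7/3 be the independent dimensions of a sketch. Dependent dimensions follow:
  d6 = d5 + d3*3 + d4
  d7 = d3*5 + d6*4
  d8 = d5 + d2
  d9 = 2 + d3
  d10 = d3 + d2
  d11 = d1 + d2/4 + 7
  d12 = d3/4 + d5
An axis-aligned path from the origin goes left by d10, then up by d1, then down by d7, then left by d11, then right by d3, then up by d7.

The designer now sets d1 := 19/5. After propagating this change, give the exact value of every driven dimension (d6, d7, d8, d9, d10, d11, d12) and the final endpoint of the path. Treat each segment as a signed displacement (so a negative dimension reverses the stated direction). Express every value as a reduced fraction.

Apply edit: d1 := 19/5
  d6 = d5 + d3*3 + d4 = 109/12
  d7 = d3*5 + d6*4 = 139/3
  d8 = d5 + d2 = 49/12
  d9 = 2 + d3 = 4
  d10 = d3 + d2 = 15/4
  d11 = d1 + d2/4 + 7 = 899/80
  d12 = d3/4 + d5 = 17/6
Walk from origin (0, 0):
  seg 1: left by d10 = 15/4 → (-15/4, 0)
  seg 2: up by d1 = 19/5 → (-15/4, 19/5)
  seg 3: down by d7 = 139/3 → (-15/4, -638/15)
  seg 4: left by d11 = 899/80 → (-1199/80, -638/15)
  seg 5: right by d3 = 2 → (-1039/80, -638/15)
  seg 6: up by d7 = 139/3 → (-1039/80, 19/5)

d6 = 109/12
d7 = 139/3
d8 = 49/12
d9 = 4
d10 = 15/4
d11 = 899/80
d12 = 17/6
endpoint = (-1039/80, 19/5)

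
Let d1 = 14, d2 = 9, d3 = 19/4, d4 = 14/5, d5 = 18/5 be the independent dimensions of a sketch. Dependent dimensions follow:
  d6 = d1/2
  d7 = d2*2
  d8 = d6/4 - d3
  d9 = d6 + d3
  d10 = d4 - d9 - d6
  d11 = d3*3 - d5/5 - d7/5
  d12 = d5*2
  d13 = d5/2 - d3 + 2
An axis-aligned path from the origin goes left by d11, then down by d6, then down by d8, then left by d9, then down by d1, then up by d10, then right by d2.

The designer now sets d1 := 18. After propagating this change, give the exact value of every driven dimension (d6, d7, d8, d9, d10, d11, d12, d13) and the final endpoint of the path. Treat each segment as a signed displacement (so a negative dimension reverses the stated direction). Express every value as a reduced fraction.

d6 = 9
d7 = 18
d8 = -5/2
d9 = 55/4
d10 = -399/20
d11 = 993/100
d12 = 36/5
d13 = -19/20
endpoint = (-367/25, -889/20)

Apply edit: d1 := 18
  d6 = d1/2 = 9
  d7 = d2*2 = 18
  d8 = d6/4 - d3 = -5/2
  d9 = d6 + d3 = 55/4
  d10 = d4 - d9 - d6 = -399/20
  d11 = d3*3 - d5/5 - d7/5 = 993/100
  d12 = d5*2 = 36/5
  d13 = d5/2 - d3 + 2 = -19/20
Walk from origin (0, 0):
  seg 1: left by d11 = 993/100 → (-993/100, 0)
  seg 2: down by d6 = 9 → (-993/100, -9)
  seg 3: down by d8 = -5/2 → (-993/100, -13/2)
  seg 4: left by d9 = 55/4 → (-592/25, -13/2)
  seg 5: down by d1 = 18 → (-592/25, -49/2)
  seg 6: up by d10 = -399/20 → (-592/25, -889/20)
  seg 7: right by d2 = 9 → (-367/25, -889/20)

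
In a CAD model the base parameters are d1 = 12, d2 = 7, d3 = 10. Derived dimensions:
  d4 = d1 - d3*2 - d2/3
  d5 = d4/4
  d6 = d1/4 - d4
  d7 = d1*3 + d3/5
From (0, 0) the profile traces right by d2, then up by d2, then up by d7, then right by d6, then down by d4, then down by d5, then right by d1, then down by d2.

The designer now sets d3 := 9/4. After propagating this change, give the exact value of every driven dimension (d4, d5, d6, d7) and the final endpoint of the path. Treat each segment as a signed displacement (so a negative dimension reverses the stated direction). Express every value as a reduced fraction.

d4 = 31/6
d5 = 31/24
d6 = -13/6
d7 = 729/20
endpoint = (101/6, 3599/120)

Apply edit: d3 := 9/4
  d4 = d1 - d3*2 - d2/3 = 31/6
  d5 = d4/4 = 31/24
  d6 = d1/4 - d4 = -13/6
  d7 = d1*3 + d3/5 = 729/20
Walk from origin (0, 0):
  seg 1: right by d2 = 7 → (7, 0)
  seg 2: up by d2 = 7 → (7, 7)
  seg 3: up by d7 = 729/20 → (7, 869/20)
  seg 4: right by d6 = -13/6 → (29/6, 869/20)
  seg 5: down by d4 = 31/6 → (29/6, 2297/60)
  seg 6: down by d5 = 31/24 → (29/6, 4439/120)
  seg 7: right by d1 = 12 → (101/6, 4439/120)
  seg 8: down by d2 = 7 → (101/6, 3599/120)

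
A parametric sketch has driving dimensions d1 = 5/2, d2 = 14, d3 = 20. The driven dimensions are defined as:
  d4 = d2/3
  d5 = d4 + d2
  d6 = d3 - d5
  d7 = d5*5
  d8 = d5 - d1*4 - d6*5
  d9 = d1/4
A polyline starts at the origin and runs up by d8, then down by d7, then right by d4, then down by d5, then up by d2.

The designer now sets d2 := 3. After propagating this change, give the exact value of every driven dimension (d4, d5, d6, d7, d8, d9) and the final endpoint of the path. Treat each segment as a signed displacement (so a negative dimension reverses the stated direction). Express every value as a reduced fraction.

d4 = 1
d5 = 4
d6 = 16
d7 = 20
d8 = -86
d9 = 5/8
endpoint = (1, -107)

Apply edit: d2 := 3
  d4 = d2/3 = 1
  d5 = d4 + d2 = 4
  d6 = d3 - d5 = 16
  d7 = d5*5 = 20
  d8 = d5 - d1*4 - d6*5 = -86
  d9 = d1/4 = 5/8
Walk from origin (0, 0):
  seg 1: up by d8 = -86 → (0, -86)
  seg 2: down by d7 = 20 → (0, -106)
  seg 3: right by d4 = 1 → (1, -106)
  seg 4: down by d5 = 4 → (1, -110)
  seg 5: up by d2 = 3 → (1, -107)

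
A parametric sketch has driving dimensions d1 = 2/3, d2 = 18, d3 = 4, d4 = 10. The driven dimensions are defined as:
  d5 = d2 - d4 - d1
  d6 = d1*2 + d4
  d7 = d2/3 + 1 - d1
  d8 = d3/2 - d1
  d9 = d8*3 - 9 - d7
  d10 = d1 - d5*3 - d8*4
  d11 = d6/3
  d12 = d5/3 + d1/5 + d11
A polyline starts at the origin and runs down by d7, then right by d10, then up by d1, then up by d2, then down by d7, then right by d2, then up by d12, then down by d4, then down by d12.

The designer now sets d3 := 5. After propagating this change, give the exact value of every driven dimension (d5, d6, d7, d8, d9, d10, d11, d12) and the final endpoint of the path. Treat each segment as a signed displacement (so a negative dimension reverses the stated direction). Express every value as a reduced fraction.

Apply edit: d3 := 5
  d5 = d2 - d4 - d1 = 22/3
  d6 = d1*2 + d4 = 34/3
  d7 = d2/3 + 1 - d1 = 19/3
  d8 = d3/2 - d1 = 11/6
  d9 = d8*3 - 9 - d7 = -59/6
  d10 = d1 - d5*3 - d8*4 = -86/3
  d11 = d6/3 = 34/9
  d12 = d5/3 + d1/5 + d11 = 286/45
Walk from origin (0, 0):
  seg 1: down by d7 = 19/3 → (0, -19/3)
  seg 2: right by d10 = -86/3 → (-86/3, -19/3)
  seg 3: up by d1 = 2/3 → (-86/3, -17/3)
  seg 4: up by d2 = 18 → (-86/3, 37/3)
  seg 5: down by d7 = 19/3 → (-86/3, 6)
  seg 6: right by d2 = 18 → (-32/3, 6)
  seg 7: up by d12 = 286/45 → (-32/3, 556/45)
  seg 8: down by d4 = 10 → (-32/3, 106/45)
  seg 9: down by d12 = 286/45 → (-32/3, -4)

d5 = 22/3
d6 = 34/3
d7 = 19/3
d8 = 11/6
d9 = -59/6
d10 = -86/3
d11 = 34/9
d12 = 286/45
endpoint = (-32/3, -4)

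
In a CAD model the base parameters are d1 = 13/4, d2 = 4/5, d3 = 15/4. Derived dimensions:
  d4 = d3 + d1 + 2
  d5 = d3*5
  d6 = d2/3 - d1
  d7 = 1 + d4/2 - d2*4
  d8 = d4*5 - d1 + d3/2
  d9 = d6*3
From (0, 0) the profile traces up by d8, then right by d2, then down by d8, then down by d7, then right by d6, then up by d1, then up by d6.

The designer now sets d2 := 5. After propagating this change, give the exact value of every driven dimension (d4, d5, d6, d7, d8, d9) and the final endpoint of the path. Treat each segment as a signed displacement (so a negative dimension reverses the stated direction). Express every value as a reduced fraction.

Apply edit: d2 := 5
  d4 = d3 + d1 + 2 = 9
  d5 = d3*5 = 75/4
  d6 = d2/3 - d1 = -19/12
  d7 = 1 + d4/2 - d2*4 = -29/2
  d8 = d4*5 - d1 + d3/2 = 349/8
  d9 = d6*3 = -19/4
Walk from origin (0, 0):
  seg 1: up by d8 = 349/8 → (0, 349/8)
  seg 2: right by d2 = 5 → (5, 349/8)
  seg 3: down by d8 = 349/8 → (5, 0)
  seg 4: down by d7 = -29/2 → (5, 29/2)
  seg 5: right by d6 = -19/12 → (41/12, 29/2)
  seg 6: up by d1 = 13/4 → (41/12, 71/4)
  seg 7: up by d6 = -19/12 → (41/12, 97/6)

d4 = 9
d5 = 75/4
d6 = -19/12
d7 = -29/2
d8 = 349/8
d9 = -19/4
endpoint = (41/12, 97/6)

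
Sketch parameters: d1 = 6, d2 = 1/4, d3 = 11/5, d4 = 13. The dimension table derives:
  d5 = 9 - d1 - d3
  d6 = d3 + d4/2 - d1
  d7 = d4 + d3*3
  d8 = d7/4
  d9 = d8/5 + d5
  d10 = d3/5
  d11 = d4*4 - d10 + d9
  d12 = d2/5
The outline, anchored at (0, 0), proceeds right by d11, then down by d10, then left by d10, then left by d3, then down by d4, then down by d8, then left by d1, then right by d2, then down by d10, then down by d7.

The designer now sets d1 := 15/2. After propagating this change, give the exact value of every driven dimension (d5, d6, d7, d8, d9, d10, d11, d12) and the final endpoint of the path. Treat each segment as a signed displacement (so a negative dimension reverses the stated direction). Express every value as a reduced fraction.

Apply edit: d1 := 15/2
  d5 = 9 - d1 - d3 = -7/10
  d6 = d3 + d4/2 - d1 = 6/5
  d7 = d4 + d3*3 = 98/5
  d8 = d7/4 = 49/10
  d9 = d8/5 + d5 = 7/25
  d10 = d3/5 = 11/25
  d11 = d4*4 - d10 + d9 = 1296/25
  d12 = d2/5 = 1/20
Walk from origin (0, 0):
  seg 1: right by d11 = 1296/25 → (1296/25, 0)
  seg 2: down by d10 = 11/25 → (1296/25, -11/25)
  seg 3: left by d10 = 11/25 → (257/5, -11/25)
  seg 4: left by d3 = 11/5 → (246/5, -11/25)
  seg 5: down by d4 = 13 → (246/5, -336/25)
  seg 6: down by d8 = 49/10 → (246/5, -917/50)
  seg 7: left by d1 = 15/2 → (417/10, -917/50)
  seg 8: right by d2 = 1/4 → (839/20, -917/50)
  seg 9: down by d10 = 11/25 → (839/20, -939/50)
  seg 10: down by d7 = 98/5 → (839/20, -1919/50)

d5 = -7/10
d6 = 6/5
d7 = 98/5
d8 = 49/10
d9 = 7/25
d10 = 11/25
d11 = 1296/25
d12 = 1/20
endpoint = (839/20, -1919/50)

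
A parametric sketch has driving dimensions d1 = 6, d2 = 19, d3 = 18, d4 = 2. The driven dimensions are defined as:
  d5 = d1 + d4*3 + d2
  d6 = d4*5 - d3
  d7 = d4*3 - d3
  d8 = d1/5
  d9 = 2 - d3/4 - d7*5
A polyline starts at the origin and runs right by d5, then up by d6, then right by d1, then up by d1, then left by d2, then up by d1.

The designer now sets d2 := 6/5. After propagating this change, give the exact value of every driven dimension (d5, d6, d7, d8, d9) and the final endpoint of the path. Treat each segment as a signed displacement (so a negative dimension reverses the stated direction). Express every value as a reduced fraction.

Apply edit: d2 := 6/5
  d5 = d1 + d4*3 + d2 = 66/5
  d6 = d4*5 - d3 = -8
  d7 = d4*3 - d3 = -12
  d8 = d1/5 = 6/5
  d9 = 2 - d3/4 - d7*5 = 115/2
Walk from origin (0, 0):
  seg 1: right by d5 = 66/5 → (66/5, 0)
  seg 2: up by d6 = -8 → (66/5, -8)
  seg 3: right by d1 = 6 → (96/5, -8)
  seg 4: up by d1 = 6 → (96/5, -2)
  seg 5: left by d2 = 6/5 → (18, -2)
  seg 6: up by d1 = 6 → (18, 4)

d5 = 66/5
d6 = -8
d7 = -12
d8 = 6/5
d9 = 115/2
endpoint = (18, 4)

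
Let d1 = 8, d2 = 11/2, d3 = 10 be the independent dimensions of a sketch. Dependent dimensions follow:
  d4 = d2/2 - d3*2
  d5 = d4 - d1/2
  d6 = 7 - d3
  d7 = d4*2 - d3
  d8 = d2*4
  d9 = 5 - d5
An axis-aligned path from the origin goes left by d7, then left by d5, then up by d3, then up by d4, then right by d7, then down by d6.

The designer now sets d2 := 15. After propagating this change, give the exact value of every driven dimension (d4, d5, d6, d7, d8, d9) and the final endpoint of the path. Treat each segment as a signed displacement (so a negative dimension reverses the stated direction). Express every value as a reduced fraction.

d4 = -25/2
d5 = -33/2
d6 = -3
d7 = -35
d8 = 60
d9 = 43/2
endpoint = (33/2, 1/2)

Apply edit: d2 := 15
  d4 = d2/2 - d3*2 = -25/2
  d5 = d4 - d1/2 = -33/2
  d6 = 7 - d3 = -3
  d7 = d4*2 - d3 = -35
  d8 = d2*4 = 60
  d9 = 5 - d5 = 43/2
Walk from origin (0, 0):
  seg 1: left by d7 = -35 → (35, 0)
  seg 2: left by d5 = -33/2 → (103/2, 0)
  seg 3: up by d3 = 10 → (103/2, 10)
  seg 4: up by d4 = -25/2 → (103/2, -5/2)
  seg 5: right by d7 = -35 → (33/2, -5/2)
  seg 6: down by d6 = -3 → (33/2, 1/2)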